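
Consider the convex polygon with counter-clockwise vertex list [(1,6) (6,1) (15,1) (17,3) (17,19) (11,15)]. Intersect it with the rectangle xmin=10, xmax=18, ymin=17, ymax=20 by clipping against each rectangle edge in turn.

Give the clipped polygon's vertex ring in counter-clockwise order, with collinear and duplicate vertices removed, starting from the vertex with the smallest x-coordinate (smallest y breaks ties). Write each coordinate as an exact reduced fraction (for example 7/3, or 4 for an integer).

Clipped polygon: [(14,17) (17,17) (17,19)]

1. After x ≥ 10: [(10,141/10) (10,1) (15,1) (17,3) (17,19) (11,15)]
2. After x ≤ 18: [(10,141/10) (10,1) (15,1) (17,3) (17,19) (11,15)]
3. After y ≥ 17: [(17,17) (17,19) (14,17)]
4. After y ≤ 20: [(17,17) (17,19) (14,17)]
5. Canonical ring: [(14,17) (17,17) (17,19)]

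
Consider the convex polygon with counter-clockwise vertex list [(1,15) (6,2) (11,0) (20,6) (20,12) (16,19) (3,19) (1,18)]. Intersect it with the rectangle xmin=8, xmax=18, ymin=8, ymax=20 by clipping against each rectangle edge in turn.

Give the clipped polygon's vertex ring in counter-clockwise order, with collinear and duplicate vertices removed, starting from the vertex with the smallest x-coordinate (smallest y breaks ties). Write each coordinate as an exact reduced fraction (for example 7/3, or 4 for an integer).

Clipped polygon: [(8,8) (18,8) (18,31/2) (16,19) (8,19)]

1. After x ≥ 8: [(8,6/5) (11,0) (20,6) (20,12) (16,19) (8,19)]
2. After x ≤ 18: [(8,6/5) (11,0) (18,14/3) (18,31/2) (16,19) (8,19)]
3. After y ≥ 8: [(8,8) (18,8) (18,31/2) (16,19) (8,19)]
4. After y ≤ 20: [(8,8) (18,8) (18,31/2) (16,19) (8,19)]
5. Canonical ring: [(8,8) (18,8) (18,31/2) (16,19) (8,19)]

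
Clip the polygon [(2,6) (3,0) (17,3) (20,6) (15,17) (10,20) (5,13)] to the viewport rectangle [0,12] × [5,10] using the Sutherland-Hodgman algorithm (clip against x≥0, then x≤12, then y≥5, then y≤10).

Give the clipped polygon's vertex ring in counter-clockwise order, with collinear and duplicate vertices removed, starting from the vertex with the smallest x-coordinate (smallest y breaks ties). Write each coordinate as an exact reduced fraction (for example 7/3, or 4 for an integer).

1. After x ≥ 0: [(2,6) (3,0) (17,3) (20,6) (15,17) (10,20) (5,13)]
2. After x ≤ 12: [(2,6) (3,0) (12,27/14) (12,94/5) (10,20) (5,13)]
3. After y ≥ 5: [(2,6) (13/6,5) (12,5) (12,94/5) (10,20) (5,13)]
4. After y ≤ 10: [(26/7,10) (2,6) (13/6,5) (12,5) (12,10)]
5. Canonical ring: [(2,6) (13/6,5) (12,5) (12,10) (26/7,10)]

Clipped polygon: [(2,6) (13/6,5) (12,5) (12,10) (26/7,10)]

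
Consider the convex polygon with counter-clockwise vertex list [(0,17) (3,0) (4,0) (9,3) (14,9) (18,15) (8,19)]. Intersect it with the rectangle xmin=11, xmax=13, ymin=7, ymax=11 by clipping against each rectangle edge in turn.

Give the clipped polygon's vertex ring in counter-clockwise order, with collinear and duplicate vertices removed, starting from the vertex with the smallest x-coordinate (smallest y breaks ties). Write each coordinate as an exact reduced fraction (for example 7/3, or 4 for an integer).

1. After x ≥ 11: [(11,27/5) (14,9) (18,15) (11,89/5)]
2. After x ≤ 13: [(11,27/5) (13,39/5) (13,17) (11,89/5)]
3. After y ≥ 7: [(11,7) (37/3,7) (13,39/5) (13,17) (11,89/5)]
4. After y ≤ 11: [(11,11) (11,7) (37/3,7) (13,39/5) (13,11)]
5. Canonical ring: [(11,7) (37/3,7) (13,39/5) (13,11) (11,11)]

Clipped polygon: [(11,7) (37/3,7) (13,39/5) (13,11) (11,11)]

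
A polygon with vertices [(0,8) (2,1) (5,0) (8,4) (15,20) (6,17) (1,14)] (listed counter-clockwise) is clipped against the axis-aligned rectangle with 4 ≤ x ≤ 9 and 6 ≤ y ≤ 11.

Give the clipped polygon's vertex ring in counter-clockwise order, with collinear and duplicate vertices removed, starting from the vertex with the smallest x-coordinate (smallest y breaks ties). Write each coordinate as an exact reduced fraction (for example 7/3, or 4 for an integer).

1. After x ≥ 4: [(4,1/3) (5,0) (8,4) (15,20) (6,17) (4,79/5)]
2. After x ≤ 9: [(4,1/3) (5,0) (8,4) (9,44/7) (9,18) (6,17) (4,79/5)]
3. After y ≥ 6: [(4,6) (71/8,6) (9,44/7) (9,18) (6,17) (4,79/5)]
4. After y ≤ 11: [(4,11) (4,6) (71/8,6) (9,44/7) (9,11)]
5. Canonical ring: [(4,6) (71/8,6) (9,44/7) (9,11) (4,11)]

Clipped polygon: [(4,6) (71/8,6) (9,44/7) (9,11) (4,11)]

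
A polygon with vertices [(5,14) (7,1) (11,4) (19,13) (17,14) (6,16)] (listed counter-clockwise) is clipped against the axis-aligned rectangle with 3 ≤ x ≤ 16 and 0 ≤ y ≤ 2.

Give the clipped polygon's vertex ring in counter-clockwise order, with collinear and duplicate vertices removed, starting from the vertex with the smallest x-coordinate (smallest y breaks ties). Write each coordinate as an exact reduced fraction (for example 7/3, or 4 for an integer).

Clipped polygon: [(89/13,2) (7,1) (25/3,2)]

1. After x ≥ 3: [(5,14) (7,1) (11,4) (19,13) (17,14) (6,16)]
2. After x ≤ 16: [(5,14) (7,1) (11,4) (16,77/8) (16,156/11) (6,16)]
3. After y ≥ 0: [(5,14) (7,1) (11,4) (16,77/8) (16,156/11) (6,16)]
4. After y ≤ 2: [(89/13,2) (7,1) (25/3,2)]
5. Canonical ring: [(89/13,2) (7,1) (25/3,2)]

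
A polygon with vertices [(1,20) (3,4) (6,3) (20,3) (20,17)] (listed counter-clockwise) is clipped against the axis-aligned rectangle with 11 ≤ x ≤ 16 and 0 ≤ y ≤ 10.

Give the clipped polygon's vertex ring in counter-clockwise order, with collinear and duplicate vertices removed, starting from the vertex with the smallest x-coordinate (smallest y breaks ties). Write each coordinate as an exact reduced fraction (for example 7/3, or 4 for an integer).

1. After x ≥ 11: [(11,350/19) (11,3) (20,3) (20,17)]
2. After x ≤ 16: [(16,335/19) (11,350/19) (11,3) (16,3)]
3. After y ≥ 0: [(16,335/19) (11,350/19) (11,3) (16,3)]
4. After y ≤ 10: [(16,10) (11,10) (11,3) (16,3)]
5. Canonical ring: [(11,3) (16,3) (16,10) (11,10)]

Clipped polygon: [(11,3) (16,3) (16,10) (11,10)]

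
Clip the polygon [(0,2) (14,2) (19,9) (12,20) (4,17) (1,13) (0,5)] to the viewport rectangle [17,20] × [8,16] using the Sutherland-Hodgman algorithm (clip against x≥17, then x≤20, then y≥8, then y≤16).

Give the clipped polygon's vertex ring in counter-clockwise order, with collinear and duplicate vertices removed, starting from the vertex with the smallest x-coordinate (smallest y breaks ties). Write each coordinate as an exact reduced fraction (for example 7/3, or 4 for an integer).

Clipped polygon: [(17,8) (128/7,8) (19,9) (17,85/7)]

1. After x ≥ 17: [(17,31/5) (19,9) (17,85/7)]
2. After x ≤ 20: [(17,31/5) (19,9) (17,85/7)]
3. After y ≥ 8: [(17,8) (128/7,8) (19,9) (17,85/7)]
4. After y ≤ 16: [(17,8) (128/7,8) (19,9) (17,85/7)]
5. Canonical ring: [(17,8) (128/7,8) (19,9) (17,85/7)]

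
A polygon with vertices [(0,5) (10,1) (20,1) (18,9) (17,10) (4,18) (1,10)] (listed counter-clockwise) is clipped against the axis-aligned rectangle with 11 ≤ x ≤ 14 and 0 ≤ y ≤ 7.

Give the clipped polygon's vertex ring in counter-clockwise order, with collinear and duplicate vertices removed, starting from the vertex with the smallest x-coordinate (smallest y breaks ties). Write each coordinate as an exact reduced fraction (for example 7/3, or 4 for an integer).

Clipped polygon: [(11,1) (14,1) (14,7) (11,7)]

1. After x ≥ 11: [(11,1) (20,1) (18,9) (17,10) (11,178/13)]
2. After x ≤ 14: [(11,1) (14,1) (14,154/13) (11,178/13)]
3. After y ≥ 0: [(11,1) (14,1) (14,154/13) (11,178/13)]
4. After y ≤ 7: [(11,7) (11,1) (14,1) (14,7)]
5. Canonical ring: [(11,1) (14,1) (14,7) (11,7)]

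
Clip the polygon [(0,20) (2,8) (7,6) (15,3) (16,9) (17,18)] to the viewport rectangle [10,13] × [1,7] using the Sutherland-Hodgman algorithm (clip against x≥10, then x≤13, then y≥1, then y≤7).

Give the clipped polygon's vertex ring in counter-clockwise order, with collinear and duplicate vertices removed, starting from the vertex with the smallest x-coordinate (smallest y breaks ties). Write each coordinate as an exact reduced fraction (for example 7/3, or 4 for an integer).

Clipped polygon: [(10,39/8) (13,15/4) (13,7) (10,7)]

1. After x ≥ 10: [(10,320/17) (10,39/8) (15,3) (16,9) (17,18)]
2. After x ≤ 13: [(13,314/17) (10,320/17) (10,39/8) (13,15/4)]
3. After y ≥ 1: [(13,314/17) (10,320/17) (10,39/8) (13,15/4)]
4. After y ≤ 7: [(13,7) (10,7) (10,39/8) (13,15/4)]
5. Canonical ring: [(10,39/8) (13,15/4) (13,7) (10,7)]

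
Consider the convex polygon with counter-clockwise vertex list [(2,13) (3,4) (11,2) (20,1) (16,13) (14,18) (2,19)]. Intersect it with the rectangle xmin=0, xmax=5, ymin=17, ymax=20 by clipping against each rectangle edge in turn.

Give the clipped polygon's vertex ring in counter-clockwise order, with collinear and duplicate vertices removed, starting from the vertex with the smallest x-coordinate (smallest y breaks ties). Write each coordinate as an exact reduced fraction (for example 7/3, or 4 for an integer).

Clipped polygon: [(2,17) (5,17) (5,75/4) (2,19)]

1. After x ≥ 0: [(2,13) (3,4) (11,2) (20,1) (16,13) (14,18) (2,19)]
2. After x ≤ 5: [(2,13) (3,4) (5,7/2) (5,75/4) (2,19)]
3. After y ≥ 17: [(2,17) (5,17) (5,75/4) (2,19)]
4. After y ≤ 20: [(2,17) (5,17) (5,75/4) (2,19)]
5. Canonical ring: [(2,17) (5,17) (5,75/4) (2,19)]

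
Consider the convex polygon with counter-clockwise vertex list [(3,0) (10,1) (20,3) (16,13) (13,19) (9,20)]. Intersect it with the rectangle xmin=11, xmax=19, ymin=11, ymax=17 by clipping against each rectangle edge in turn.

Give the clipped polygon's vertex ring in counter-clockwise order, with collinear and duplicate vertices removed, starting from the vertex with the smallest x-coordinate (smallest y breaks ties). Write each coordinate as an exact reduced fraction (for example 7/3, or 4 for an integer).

Clipped polygon: [(11,11) (84/5,11) (16,13) (14,17) (11,17)]

1. After x ≥ 11: [(11,6/5) (20,3) (16,13) (13,19) (11,39/2)]
2. After x ≤ 19: [(11,6/5) (19,14/5) (19,11/2) (16,13) (13,19) (11,39/2)]
3. After y ≥ 11: [(11,11) (84/5,11) (16,13) (13,19) (11,39/2)]
4. After y ≤ 17: [(11,17) (11,11) (84/5,11) (16,13) (14,17)]
5. Canonical ring: [(11,11) (84/5,11) (16,13) (14,17) (11,17)]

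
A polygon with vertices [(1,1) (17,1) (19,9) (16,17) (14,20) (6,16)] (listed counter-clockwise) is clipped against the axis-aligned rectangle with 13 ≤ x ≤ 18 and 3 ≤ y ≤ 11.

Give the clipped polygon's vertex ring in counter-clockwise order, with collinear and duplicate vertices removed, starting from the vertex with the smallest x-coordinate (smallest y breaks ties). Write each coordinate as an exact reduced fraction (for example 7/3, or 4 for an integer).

1. After x ≥ 13: [(13,1) (17,1) (19,9) (16,17) (14,20) (13,39/2)]
2. After x ≤ 18: [(13,1) (17,1) (18,5) (18,35/3) (16,17) (14,20) (13,39/2)]
3. After y ≥ 3: [(13,3) (35/2,3) (18,5) (18,35/3) (16,17) (14,20) (13,39/2)]
4. After y ≤ 11: [(13,11) (13,3) (35/2,3) (18,5) (18,11)]
5. Canonical ring: [(13,3) (35/2,3) (18,5) (18,11) (13,11)]

Clipped polygon: [(13,3) (35/2,3) (18,5) (18,11) (13,11)]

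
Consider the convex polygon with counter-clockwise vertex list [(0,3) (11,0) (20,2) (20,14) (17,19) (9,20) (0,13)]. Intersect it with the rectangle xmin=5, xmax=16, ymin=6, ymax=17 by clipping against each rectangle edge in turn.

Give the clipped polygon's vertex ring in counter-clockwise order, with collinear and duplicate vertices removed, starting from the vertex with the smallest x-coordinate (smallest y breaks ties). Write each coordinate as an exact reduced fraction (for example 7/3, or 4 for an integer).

Clipped polygon: [(5,6) (16,6) (16,17) (36/7,17) (5,152/9)]

1. After x ≥ 5: [(5,18/11) (11,0) (20,2) (20,14) (17,19) (9,20) (5,152/9)]
2. After x ≤ 16: [(5,18/11) (11,0) (16,10/9) (16,153/8) (9,20) (5,152/9)]
3. After y ≥ 6: [(5,6) (16,6) (16,153/8) (9,20) (5,152/9)]
4. After y ≤ 17: [(5,6) (16,6) (16,17) (36/7,17) (5,152/9)]
5. Canonical ring: [(5,6) (16,6) (16,17) (36/7,17) (5,152/9)]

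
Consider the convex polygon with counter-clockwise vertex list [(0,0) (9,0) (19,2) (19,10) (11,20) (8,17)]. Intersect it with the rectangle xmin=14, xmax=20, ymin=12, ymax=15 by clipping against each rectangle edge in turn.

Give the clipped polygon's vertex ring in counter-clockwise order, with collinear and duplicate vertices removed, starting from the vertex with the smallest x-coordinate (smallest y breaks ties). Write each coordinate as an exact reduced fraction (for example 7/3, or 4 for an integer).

1. After x ≥ 14: [(14,1) (19,2) (19,10) (14,65/4)]
2. After x ≤ 20: [(14,1) (19,2) (19,10) (14,65/4)]
3. After y ≥ 12: [(14,12) (87/5,12) (14,65/4)]
4. After y ≤ 15: [(14,15) (14,12) (87/5,12) (15,15)]
5. Canonical ring: [(14,12) (87/5,12) (15,15) (14,15)]

Clipped polygon: [(14,12) (87/5,12) (15,15) (14,15)]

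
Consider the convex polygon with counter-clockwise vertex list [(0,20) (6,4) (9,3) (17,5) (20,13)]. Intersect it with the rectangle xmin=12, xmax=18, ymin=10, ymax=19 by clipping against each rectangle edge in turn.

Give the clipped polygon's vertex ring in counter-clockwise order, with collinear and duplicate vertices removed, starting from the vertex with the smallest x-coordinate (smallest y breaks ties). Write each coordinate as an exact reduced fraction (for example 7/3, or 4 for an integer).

1. After x ≥ 12: [(12,79/5) (12,15/4) (17,5) (20,13)]
2. After x ≤ 18: [(18,137/10) (12,79/5) (12,15/4) (17,5) (18,23/3)]
3. After y ≥ 10: [(18,10) (18,137/10) (12,79/5) (12,10)]
4. After y ≤ 19: [(18,10) (18,137/10) (12,79/5) (12,10)]
5. Canonical ring: [(12,10) (18,10) (18,137/10) (12,79/5)]

Clipped polygon: [(12,10) (18,10) (18,137/10) (12,79/5)]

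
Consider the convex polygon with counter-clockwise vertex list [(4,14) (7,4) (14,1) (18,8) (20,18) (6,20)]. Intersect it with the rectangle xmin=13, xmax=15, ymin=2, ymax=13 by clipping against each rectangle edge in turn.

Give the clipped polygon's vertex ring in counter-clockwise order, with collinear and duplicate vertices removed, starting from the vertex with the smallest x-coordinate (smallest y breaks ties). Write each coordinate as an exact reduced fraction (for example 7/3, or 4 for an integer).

Clipped polygon: [(13,2) (102/7,2) (15,11/4) (15,13) (13,13)]

1. After x ≥ 13: [(13,10/7) (14,1) (18,8) (20,18) (13,19)]
2. After x ≤ 15: [(13,10/7) (14,1) (15,11/4) (15,131/7) (13,19)]
3. After y ≥ 2: [(13,2) (102/7,2) (15,11/4) (15,131/7) (13,19)]
4. After y ≤ 13: [(13,13) (13,2) (102/7,2) (15,11/4) (15,13)]
5. Canonical ring: [(13,2) (102/7,2) (15,11/4) (15,13) (13,13)]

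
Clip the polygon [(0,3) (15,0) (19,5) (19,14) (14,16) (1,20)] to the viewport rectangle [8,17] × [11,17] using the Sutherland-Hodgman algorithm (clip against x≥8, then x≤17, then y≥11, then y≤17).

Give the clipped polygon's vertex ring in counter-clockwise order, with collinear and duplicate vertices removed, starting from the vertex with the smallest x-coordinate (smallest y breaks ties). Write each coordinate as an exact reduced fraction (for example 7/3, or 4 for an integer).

1. After x ≥ 8: [(8,7/5) (15,0) (19,5) (19,14) (14,16) (8,232/13)]
2. After x ≤ 17: [(8,7/5) (15,0) (17,5/2) (17,74/5) (14,16) (8,232/13)]
3. After y ≥ 11: [(8,11) (17,11) (17,74/5) (14,16) (8,232/13)]
4. After y ≤ 17: [(8,17) (8,11) (17,11) (17,74/5) (14,16) (43/4,17)]
5. Canonical ring: [(8,11) (17,11) (17,74/5) (14,16) (43/4,17) (8,17)]

Clipped polygon: [(8,11) (17,11) (17,74/5) (14,16) (43/4,17) (8,17)]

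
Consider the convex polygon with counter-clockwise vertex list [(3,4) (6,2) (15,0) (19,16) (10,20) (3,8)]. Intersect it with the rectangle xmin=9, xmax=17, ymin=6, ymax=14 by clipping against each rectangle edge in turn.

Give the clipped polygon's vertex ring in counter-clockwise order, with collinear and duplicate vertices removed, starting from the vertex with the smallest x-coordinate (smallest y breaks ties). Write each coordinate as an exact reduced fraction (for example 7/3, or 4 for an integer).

Clipped polygon: [(9,6) (33/2,6) (17,8) (17,14) (9,14)]

1. After x ≥ 9: [(9,4/3) (15,0) (19,16) (10,20) (9,128/7)]
2. After x ≤ 17: [(9,4/3) (15,0) (17,8) (17,152/9) (10,20) (9,128/7)]
3. After y ≥ 6: [(9,6) (33/2,6) (17,8) (17,152/9) (10,20) (9,128/7)]
4. After y ≤ 14: [(9,14) (9,6) (33/2,6) (17,8) (17,14)]
5. Canonical ring: [(9,6) (33/2,6) (17,8) (17,14) (9,14)]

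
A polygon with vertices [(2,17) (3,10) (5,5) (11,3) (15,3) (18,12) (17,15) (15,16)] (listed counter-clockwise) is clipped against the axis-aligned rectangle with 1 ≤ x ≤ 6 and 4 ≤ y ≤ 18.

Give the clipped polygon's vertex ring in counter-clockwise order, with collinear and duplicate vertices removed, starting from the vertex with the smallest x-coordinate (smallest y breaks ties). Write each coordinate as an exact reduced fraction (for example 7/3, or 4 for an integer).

1. After x ≥ 1: [(2,17) (3,10) (5,5) (11,3) (15,3) (18,12) (17,15) (15,16)]
2. After x ≤ 6: [(6,217/13) (2,17) (3,10) (5,5) (6,14/3)]
3. After y ≥ 4: [(6,217/13) (2,17) (3,10) (5,5) (6,14/3)]
4. After y ≤ 18: [(6,217/13) (2,17) (3,10) (5,5) (6,14/3)]
5. Canonical ring: [(2,17) (3,10) (5,5) (6,14/3) (6,217/13)]

Clipped polygon: [(2,17) (3,10) (5,5) (6,14/3) (6,217/13)]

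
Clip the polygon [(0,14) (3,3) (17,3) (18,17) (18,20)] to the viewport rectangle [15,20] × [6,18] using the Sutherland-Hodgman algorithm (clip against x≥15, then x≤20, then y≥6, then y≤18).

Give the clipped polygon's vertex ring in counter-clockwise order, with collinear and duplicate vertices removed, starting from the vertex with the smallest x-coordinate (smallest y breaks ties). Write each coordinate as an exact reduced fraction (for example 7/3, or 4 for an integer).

Clipped polygon: [(15,6) (241/14,6) (18,17) (18,18) (15,18)]

1. After x ≥ 15: [(15,19) (15,3) (17,3) (18,17) (18,20)]
2. After x ≤ 20: [(15,19) (15,3) (17,3) (18,17) (18,20)]
3. After y ≥ 6: [(15,19) (15,6) (241/14,6) (18,17) (18,20)]
4. After y ≤ 18: [(15,18) (15,6) (241/14,6) (18,17) (18,18)]
5. Canonical ring: [(15,6) (241/14,6) (18,17) (18,18) (15,18)]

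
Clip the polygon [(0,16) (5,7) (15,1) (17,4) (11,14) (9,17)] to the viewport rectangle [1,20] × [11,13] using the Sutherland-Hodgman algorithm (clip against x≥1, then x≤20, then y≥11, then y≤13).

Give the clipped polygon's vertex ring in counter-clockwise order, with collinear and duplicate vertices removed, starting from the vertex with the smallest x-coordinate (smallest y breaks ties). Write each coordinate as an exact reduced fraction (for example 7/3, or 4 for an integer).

Clipped polygon: [(5/3,13) (25/9,11) (64/5,11) (58/5,13)]

1. After x ≥ 1: [(1,145/9) (1,71/5) (5,7) (15,1) (17,4) (11,14) (9,17)]
2. After x ≤ 20: [(1,145/9) (1,71/5) (5,7) (15,1) (17,4) (11,14) (9,17)]
3. After y ≥ 11: [(1,145/9) (1,71/5) (25/9,11) (64/5,11) (11,14) (9,17)]
4. After y ≤ 13: [(5/3,13) (25/9,11) (64/5,11) (58/5,13)]
5. Canonical ring: [(5/3,13) (25/9,11) (64/5,11) (58/5,13)]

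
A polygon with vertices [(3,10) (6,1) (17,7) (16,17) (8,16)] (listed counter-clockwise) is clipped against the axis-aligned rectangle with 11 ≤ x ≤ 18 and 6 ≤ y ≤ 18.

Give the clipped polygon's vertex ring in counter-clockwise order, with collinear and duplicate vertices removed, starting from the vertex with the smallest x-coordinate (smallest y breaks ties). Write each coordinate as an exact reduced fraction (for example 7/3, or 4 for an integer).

1. After x ≥ 11: [(11,41/11) (17,7) (16,17) (11,131/8)]
2. After x ≤ 18: [(11,41/11) (17,7) (16,17) (11,131/8)]
3. After y ≥ 6: [(11,6) (91/6,6) (17,7) (16,17) (11,131/8)]
4. After y ≤ 18: [(11,6) (91/6,6) (17,7) (16,17) (11,131/8)]
5. Canonical ring: [(11,6) (91/6,6) (17,7) (16,17) (11,131/8)]

Clipped polygon: [(11,6) (91/6,6) (17,7) (16,17) (11,131/8)]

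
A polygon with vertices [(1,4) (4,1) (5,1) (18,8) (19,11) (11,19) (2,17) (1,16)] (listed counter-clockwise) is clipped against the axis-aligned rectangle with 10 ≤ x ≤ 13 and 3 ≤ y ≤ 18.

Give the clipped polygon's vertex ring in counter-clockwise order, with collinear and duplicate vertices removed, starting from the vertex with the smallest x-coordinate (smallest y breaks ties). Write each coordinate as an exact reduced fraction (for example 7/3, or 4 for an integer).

Clipped polygon: [(10,48/13) (13,69/13) (13,17) (12,18) (10,18)]

1. After x ≥ 10: [(10,48/13) (18,8) (19,11) (11,19) (10,169/9)]
2. After x ≤ 13: [(10,48/13) (13,69/13) (13,17) (11,19) (10,169/9)]
3. After y ≥ 3: [(10,48/13) (13,69/13) (13,17) (11,19) (10,169/9)]
4. After y ≤ 18: [(10,18) (10,48/13) (13,69/13) (13,17) (12,18)]
5. Canonical ring: [(10,48/13) (13,69/13) (13,17) (12,18) (10,18)]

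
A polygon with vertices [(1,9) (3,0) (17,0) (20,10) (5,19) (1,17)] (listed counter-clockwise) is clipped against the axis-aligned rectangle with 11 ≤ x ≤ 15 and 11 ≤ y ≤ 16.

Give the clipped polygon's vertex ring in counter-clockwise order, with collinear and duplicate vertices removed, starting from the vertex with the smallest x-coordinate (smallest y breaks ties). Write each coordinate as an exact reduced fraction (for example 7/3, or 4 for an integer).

1. After x ≥ 11: [(11,0) (17,0) (20,10) (11,77/5)]
2. After x ≤ 15: [(11,0) (15,0) (15,13) (11,77/5)]
3. After y ≥ 11: [(11,11) (15,11) (15,13) (11,77/5)]
4. After y ≤ 16: [(11,11) (15,11) (15,13) (11,77/5)]
5. Canonical ring: [(11,11) (15,11) (15,13) (11,77/5)]

Clipped polygon: [(11,11) (15,11) (15,13) (11,77/5)]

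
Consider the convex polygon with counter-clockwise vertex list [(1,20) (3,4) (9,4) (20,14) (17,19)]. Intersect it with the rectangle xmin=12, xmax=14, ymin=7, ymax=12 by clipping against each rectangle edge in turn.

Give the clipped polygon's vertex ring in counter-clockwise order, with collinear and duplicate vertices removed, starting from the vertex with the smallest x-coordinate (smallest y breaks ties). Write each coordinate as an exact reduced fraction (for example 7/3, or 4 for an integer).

1. After x ≥ 12: [(12,309/16) (12,74/11) (20,14) (17,19)]
2. After x ≤ 14: [(14,307/16) (12,309/16) (12,74/11) (14,94/11)]
3. After y ≥ 7: [(14,307/16) (12,309/16) (12,7) (123/10,7) (14,94/11)]
4. After y ≤ 12: [(14,12) (12,12) (12,7) (123/10,7) (14,94/11)]
5. Canonical ring: [(12,7) (123/10,7) (14,94/11) (14,12) (12,12)]

Clipped polygon: [(12,7) (123/10,7) (14,94/11) (14,12) (12,12)]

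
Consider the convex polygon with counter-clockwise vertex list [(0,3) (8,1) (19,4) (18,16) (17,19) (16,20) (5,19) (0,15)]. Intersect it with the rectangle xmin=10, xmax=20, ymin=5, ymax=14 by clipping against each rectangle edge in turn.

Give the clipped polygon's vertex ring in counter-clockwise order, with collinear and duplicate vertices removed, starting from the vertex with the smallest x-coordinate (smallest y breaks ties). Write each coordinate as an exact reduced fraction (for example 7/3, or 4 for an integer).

1. After x ≥ 10: [(10,17/11) (19,4) (18,16) (17,19) (16,20) (10,214/11)]
2. After x ≤ 20: [(10,17/11) (19,4) (18,16) (17,19) (16,20) (10,214/11)]
3. After y ≥ 5: [(10,5) (227/12,5) (18,16) (17,19) (16,20) (10,214/11)]
4. After y ≤ 14: [(10,14) (10,5) (227/12,5) (109/6,14)]
5. Canonical ring: [(10,5) (227/12,5) (109/6,14) (10,14)]

Clipped polygon: [(10,5) (227/12,5) (109/6,14) (10,14)]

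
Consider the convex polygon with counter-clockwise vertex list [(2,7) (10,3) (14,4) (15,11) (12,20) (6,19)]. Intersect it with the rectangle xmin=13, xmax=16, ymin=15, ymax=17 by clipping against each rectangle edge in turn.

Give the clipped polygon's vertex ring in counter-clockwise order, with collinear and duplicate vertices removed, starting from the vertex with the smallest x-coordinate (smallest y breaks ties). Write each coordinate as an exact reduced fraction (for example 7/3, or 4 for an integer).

1. After x ≥ 13: [(13,15/4) (14,4) (15,11) (13,17)]
2. After x ≤ 16: [(13,15/4) (14,4) (15,11) (13,17)]
3. After y ≥ 15: [(13,15) (41/3,15) (13,17)]
4. After y ≤ 17: [(13,15) (41/3,15) (13,17)]
5. Canonical ring: [(13,15) (41/3,15) (13,17)]

Clipped polygon: [(13,15) (41/3,15) (13,17)]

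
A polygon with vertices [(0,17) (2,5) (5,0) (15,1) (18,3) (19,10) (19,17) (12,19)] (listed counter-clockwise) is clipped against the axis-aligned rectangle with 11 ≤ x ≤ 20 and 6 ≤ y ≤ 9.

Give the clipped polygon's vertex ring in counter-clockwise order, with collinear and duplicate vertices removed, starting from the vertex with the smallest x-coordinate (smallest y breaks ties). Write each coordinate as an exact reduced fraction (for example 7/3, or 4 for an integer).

1. After x ≥ 11: [(11,113/6) (11,3/5) (15,1) (18,3) (19,10) (19,17) (12,19)]
2. After x ≤ 20: [(11,113/6) (11,3/5) (15,1) (18,3) (19,10) (19,17) (12,19)]
3. After y ≥ 6: [(11,113/6) (11,6) (129/7,6) (19,10) (19,17) (12,19)]
4. After y ≤ 9: [(11,9) (11,6) (129/7,6) (132/7,9)]
5. Canonical ring: [(11,6) (129/7,6) (132/7,9) (11,9)]

Clipped polygon: [(11,6) (129/7,6) (132/7,9) (11,9)]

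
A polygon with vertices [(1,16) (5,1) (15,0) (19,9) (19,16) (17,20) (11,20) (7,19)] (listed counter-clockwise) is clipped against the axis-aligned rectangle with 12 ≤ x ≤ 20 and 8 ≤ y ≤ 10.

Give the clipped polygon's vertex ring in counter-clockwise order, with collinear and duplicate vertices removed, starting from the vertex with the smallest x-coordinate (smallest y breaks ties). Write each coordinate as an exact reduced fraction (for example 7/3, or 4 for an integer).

Clipped polygon: [(12,8) (167/9,8) (19,9) (19,10) (12,10)]

1. After x ≥ 12: [(12,3/10) (15,0) (19,9) (19,16) (17,20) (12,20)]
2. After x ≤ 20: [(12,3/10) (15,0) (19,9) (19,16) (17,20) (12,20)]
3. After y ≥ 8: [(12,8) (167/9,8) (19,9) (19,16) (17,20) (12,20)]
4. After y ≤ 10: [(12,10) (12,8) (167/9,8) (19,9) (19,10)]
5. Canonical ring: [(12,8) (167/9,8) (19,9) (19,10) (12,10)]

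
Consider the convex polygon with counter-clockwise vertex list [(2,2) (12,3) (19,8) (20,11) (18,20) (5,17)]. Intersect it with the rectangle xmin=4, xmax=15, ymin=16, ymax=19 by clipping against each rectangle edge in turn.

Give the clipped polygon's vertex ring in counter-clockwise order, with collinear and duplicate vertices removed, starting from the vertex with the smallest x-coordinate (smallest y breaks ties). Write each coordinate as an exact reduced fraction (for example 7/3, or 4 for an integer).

1. After x ≥ 4: [(4,12) (4,11/5) (12,3) (19,8) (20,11) (18,20) (5,17)]
2. After x ≤ 15: [(4,12) (4,11/5) (12,3) (15,36/7) (15,251/13) (5,17)]
3. After y ≥ 16: [(24/5,16) (15,16) (15,251/13) (5,17)]
4. After y ≤ 19: [(24/5,16) (15,16) (15,19) (41/3,19) (5,17)]
5. Canonical ring: [(24/5,16) (15,16) (15,19) (41/3,19) (5,17)]

Clipped polygon: [(24/5,16) (15,16) (15,19) (41/3,19) (5,17)]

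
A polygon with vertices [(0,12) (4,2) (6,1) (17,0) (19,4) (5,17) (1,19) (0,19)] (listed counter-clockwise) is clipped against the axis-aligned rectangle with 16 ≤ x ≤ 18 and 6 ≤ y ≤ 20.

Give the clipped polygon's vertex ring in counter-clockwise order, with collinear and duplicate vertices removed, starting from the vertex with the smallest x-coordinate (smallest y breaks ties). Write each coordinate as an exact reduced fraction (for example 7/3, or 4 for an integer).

1. After x ≥ 16: [(16,1/11) (17,0) (19,4) (16,95/14)]
2. After x ≤ 18: [(16,1/11) (17,0) (18,2) (18,69/14) (16,95/14)]
3. After y ≥ 6: [(16,6) (219/13,6) (16,95/14)]
4. After y ≤ 20: [(16,6) (219/13,6) (16,95/14)]
5. Canonical ring: [(16,6) (219/13,6) (16,95/14)]

Clipped polygon: [(16,6) (219/13,6) (16,95/14)]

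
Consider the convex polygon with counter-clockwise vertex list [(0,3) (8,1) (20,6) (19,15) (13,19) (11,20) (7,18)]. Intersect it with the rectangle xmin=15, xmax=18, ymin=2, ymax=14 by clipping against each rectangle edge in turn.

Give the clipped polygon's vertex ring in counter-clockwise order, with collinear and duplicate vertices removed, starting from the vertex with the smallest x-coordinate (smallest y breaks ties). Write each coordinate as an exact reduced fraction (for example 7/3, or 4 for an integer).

Clipped polygon: [(15,47/12) (18,31/6) (18,14) (15,14)]

1. After x ≥ 15: [(15,47/12) (20,6) (19,15) (15,53/3)]
2. After x ≤ 18: [(15,47/12) (18,31/6) (18,47/3) (15,53/3)]
3. After y ≥ 2: [(15,47/12) (18,31/6) (18,47/3) (15,53/3)]
4. After y ≤ 14: [(15,14) (15,47/12) (18,31/6) (18,14)]
5. Canonical ring: [(15,47/12) (18,31/6) (18,14) (15,14)]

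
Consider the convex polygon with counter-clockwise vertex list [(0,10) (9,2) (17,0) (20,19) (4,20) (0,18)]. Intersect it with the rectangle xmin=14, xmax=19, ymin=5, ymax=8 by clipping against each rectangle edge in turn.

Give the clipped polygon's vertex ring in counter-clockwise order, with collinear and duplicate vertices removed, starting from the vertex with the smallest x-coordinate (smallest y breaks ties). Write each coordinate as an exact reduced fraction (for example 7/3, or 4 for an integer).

1. After x ≥ 14: [(14,3/4) (17,0) (20,19) (14,155/8)]
2. After x ≤ 19: [(14,3/4) (17,0) (19,38/3) (19,305/16) (14,155/8)]
3. After y ≥ 5: [(14,5) (338/19,5) (19,38/3) (19,305/16) (14,155/8)]
4. After y ≤ 8: [(14,8) (14,5) (338/19,5) (347/19,8)]
5. Canonical ring: [(14,5) (338/19,5) (347/19,8) (14,8)]

Clipped polygon: [(14,5) (338/19,5) (347/19,8) (14,8)]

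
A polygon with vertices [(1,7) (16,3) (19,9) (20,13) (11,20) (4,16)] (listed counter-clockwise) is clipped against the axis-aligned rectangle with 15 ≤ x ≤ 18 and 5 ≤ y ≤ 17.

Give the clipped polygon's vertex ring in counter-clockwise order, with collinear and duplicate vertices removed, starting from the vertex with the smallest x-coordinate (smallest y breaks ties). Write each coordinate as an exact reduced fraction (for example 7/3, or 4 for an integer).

1. After x ≥ 15: [(15,49/15) (16,3) (19,9) (20,13) (15,152/9)]
2. After x ≤ 18: [(15,49/15) (16,3) (18,7) (18,131/9) (15,152/9)]
3. After y ≥ 5: [(15,5) (17,5) (18,7) (18,131/9) (15,152/9)]
4. After y ≤ 17: [(15,5) (17,5) (18,7) (18,131/9) (15,152/9)]
5. Canonical ring: [(15,5) (17,5) (18,7) (18,131/9) (15,152/9)]

Clipped polygon: [(15,5) (17,5) (18,7) (18,131/9) (15,152/9)]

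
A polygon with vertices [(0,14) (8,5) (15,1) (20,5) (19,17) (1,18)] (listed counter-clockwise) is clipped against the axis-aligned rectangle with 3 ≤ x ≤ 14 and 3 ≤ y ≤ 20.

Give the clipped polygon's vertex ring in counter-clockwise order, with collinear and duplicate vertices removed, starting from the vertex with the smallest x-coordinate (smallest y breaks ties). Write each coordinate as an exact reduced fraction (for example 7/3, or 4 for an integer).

Clipped polygon: [(3,85/8) (8,5) (23/2,3) (14,3) (14,311/18) (3,161/9)]

1. After x ≥ 3: [(3,85/8) (8,5) (15,1) (20,5) (19,17) (3,161/9)]
2. After x ≤ 14: [(3,85/8) (8,5) (14,11/7) (14,311/18) (3,161/9)]
3. After y ≥ 3: [(3,85/8) (8,5) (23/2,3) (14,3) (14,311/18) (3,161/9)]
4. After y ≤ 20: [(3,85/8) (8,5) (23/2,3) (14,3) (14,311/18) (3,161/9)]
5. Canonical ring: [(3,85/8) (8,5) (23/2,3) (14,3) (14,311/18) (3,161/9)]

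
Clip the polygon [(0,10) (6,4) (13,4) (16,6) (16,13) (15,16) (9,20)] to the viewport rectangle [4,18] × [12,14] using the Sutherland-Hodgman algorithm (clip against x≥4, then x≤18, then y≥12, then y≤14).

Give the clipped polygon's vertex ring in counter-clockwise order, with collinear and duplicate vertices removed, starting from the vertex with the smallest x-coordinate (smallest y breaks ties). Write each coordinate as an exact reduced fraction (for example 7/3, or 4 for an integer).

Clipped polygon: [(4,12) (16,12) (16,13) (47/3,14) (4,14)]

1. After x ≥ 4: [(4,130/9) (4,6) (6,4) (13,4) (16,6) (16,13) (15,16) (9,20)]
2. After x ≤ 18: [(4,130/9) (4,6) (6,4) (13,4) (16,6) (16,13) (15,16) (9,20)]
3. After y ≥ 12: [(4,130/9) (4,12) (16,12) (16,13) (15,16) (9,20)]
4. After y ≤ 14: [(4,14) (4,12) (16,12) (16,13) (47/3,14)]
5. Canonical ring: [(4,12) (16,12) (16,13) (47/3,14) (4,14)]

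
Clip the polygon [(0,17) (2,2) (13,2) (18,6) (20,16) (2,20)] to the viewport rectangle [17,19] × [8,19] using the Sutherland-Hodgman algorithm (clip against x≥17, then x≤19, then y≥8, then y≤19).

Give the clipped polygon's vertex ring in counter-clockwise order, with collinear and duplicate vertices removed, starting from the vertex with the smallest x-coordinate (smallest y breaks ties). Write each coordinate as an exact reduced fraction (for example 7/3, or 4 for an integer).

1. After x ≥ 17: [(17,26/5) (18,6) (20,16) (17,50/3)]
2. After x ≤ 19: [(17,26/5) (18,6) (19,11) (19,146/9) (17,50/3)]
3. After y ≥ 8: [(17,8) (92/5,8) (19,11) (19,146/9) (17,50/3)]
4. After y ≤ 19: [(17,8) (92/5,8) (19,11) (19,146/9) (17,50/3)]
5. Canonical ring: [(17,8) (92/5,8) (19,11) (19,146/9) (17,50/3)]

Clipped polygon: [(17,8) (92/5,8) (19,11) (19,146/9) (17,50/3)]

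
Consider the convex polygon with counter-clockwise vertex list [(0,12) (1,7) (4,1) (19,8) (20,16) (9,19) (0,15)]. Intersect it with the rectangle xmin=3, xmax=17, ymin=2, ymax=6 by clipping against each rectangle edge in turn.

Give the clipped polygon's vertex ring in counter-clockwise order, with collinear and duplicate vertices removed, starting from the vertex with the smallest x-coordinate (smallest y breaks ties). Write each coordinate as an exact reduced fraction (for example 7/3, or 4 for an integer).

1. After x ≥ 3: [(3,3) (4,1) (19,8) (20,16) (9,19) (3,49/3)]
2. After x ≤ 17: [(3,3) (4,1) (17,106/15) (17,185/11) (9,19) (3,49/3)]
3. After y ≥ 2: [(3,3) (7/2,2) (43/7,2) (17,106/15) (17,185/11) (9,19) (3,49/3)]
4. After y ≤ 6: [(3,6) (3,3) (7/2,2) (43/7,2) (103/7,6)]
5. Canonical ring: [(3,3) (7/2,2) (43/7,2) (103/7,6) (3,6)]

Clipped polygon: [(3,3) (7/2,2) (43/7,2) (103/7,6) (3,6)]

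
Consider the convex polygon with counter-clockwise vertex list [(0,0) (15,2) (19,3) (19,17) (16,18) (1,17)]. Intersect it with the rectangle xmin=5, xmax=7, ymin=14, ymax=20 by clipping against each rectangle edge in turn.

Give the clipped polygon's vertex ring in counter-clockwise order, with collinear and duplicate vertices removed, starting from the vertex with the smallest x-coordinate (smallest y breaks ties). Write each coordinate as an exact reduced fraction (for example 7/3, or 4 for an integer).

1. After x ≥ 5: [(5,2/3) (15,2) (19,3) (19,17) (16,18) (5,259/15)]
2. After x ≤ 7: [(5,2/3) (7,14/15) (7,87/5) (5,259/15)]
3. After y ≥ 14: [(5,14) (7,14) (7,87/5) (5,259/15)]
4. After y ≤ 20: [(5,14) (7,14) (7,87/5) (5,259/15)]
5. Canonical ring: [(5,14) (7,14) (7,87/5) (5,259/15)]

Clipped polygon: [(5,14) (7,14) (7,87/5) (5,259/15)]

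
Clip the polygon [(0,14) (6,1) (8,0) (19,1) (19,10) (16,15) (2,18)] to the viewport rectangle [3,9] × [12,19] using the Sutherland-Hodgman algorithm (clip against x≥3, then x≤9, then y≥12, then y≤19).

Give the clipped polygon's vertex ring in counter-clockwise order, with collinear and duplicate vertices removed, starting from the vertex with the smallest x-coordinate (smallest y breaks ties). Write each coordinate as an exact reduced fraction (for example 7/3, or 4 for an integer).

Clipped polygon: [(3,12) (9,12) (9,33/2) (3,249/14)]

1. After x ≥ 3: [(3,15/2) (6,1) (8,0) (19,1) (19,10) (16,15) (3,249/14)]
2. After x ≤ 9: [(3,15/2) (6,1) (8,0) (9,1/11) (9,33/2) (3,249/14)]
3. After y ≥ 12: [(3,12) (9,12) (9,33/2) (3,249/14)]
4. After y ≤ 19: [(3,12) (9,12) (9,33/2) (3,249/14)]
5. Canonical ring: [(3,12) (9,12) (9,33/2) (3,249/14)]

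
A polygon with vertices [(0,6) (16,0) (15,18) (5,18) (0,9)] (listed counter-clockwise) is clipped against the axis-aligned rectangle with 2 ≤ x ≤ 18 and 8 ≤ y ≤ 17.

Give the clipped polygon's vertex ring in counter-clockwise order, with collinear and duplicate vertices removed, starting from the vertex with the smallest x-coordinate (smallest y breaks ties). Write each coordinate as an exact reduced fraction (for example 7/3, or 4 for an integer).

Clipped polygon: [(2,8) (140/9,8) (271/18,17) (40/9,17) (2,63/5)]

1. After x ≥ 2: [(2,21/4) (16,0) (15,18) (5,18) (2,63/5)]
2. After x ≤ 18: [(2,21/4) (16,0) (15,18) (5,18) (2,63/5)]
3. After y ≥ 8: [(2,8) (140/9,8) (15,18) (5,18) (2,63/5)]
4. After y ≤ 17: [(2,8) (140/9,8) (271/18,17) (40/9,17) (2,63/5)]
5. Canonical ring: [(2,8) (140/9,8) (271/18,17) (40/9,17) (2,63/5)]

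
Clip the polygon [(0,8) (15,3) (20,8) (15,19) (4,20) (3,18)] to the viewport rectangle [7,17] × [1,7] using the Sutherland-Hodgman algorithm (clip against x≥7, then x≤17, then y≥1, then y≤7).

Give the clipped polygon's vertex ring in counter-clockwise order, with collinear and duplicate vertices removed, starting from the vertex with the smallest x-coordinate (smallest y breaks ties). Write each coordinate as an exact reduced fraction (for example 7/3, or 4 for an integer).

1. After x ≥ 7: [(7,17/3) (15,3) (20,8) (15,19) (7,217/11)]
2. After x ≤ 17: [(7,17/3) (15,3) (17,5) (17,73/5) (15,19) (7,217/11)]
3. After y ≥ 1: [(7,17/3) (15,3) (17,5) (17,73/5) (15,19) (7,217/11)]
4. After y ≤ 7: [(7,7) (7,17/3) (15,3) (17,5) (17,7)]
5. Canonical ring: [(7,17/3) (15,3) (17,5) (17,7) (7,7)]

Clipped polygon: [(7,17/3) (15,3) (17,5) (17,7) (7,7)]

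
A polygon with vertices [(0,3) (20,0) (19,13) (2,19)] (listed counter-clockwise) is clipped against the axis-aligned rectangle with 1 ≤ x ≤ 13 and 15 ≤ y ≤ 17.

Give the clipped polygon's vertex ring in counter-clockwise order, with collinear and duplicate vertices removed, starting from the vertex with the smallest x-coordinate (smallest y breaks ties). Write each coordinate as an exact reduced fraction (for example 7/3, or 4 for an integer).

Clipped polygon: [(3/2,15) (13,15) (13,257/17) (23/3,17) (7/4,17)]

1. After x ≥ 1: [(1,11) (1,57/20) (20,0) (19,13) (2,19)]
2. After x ≤ 13: [(1,11) (1,57/20) (13,21/20) (13,257/17) (2,19)]
3. After y ≥ 15: [(3/2,15) (13,15) (13,257/17) (2,19)]
4. After y ≤ 17: [(7/4,17) (3/2,15) (13,15) (13,257/17) (23/3,17)]
5. Canonical ring: [(3/2,15) (13,15) (13,257/17) (23/3,17) (7/4,17)]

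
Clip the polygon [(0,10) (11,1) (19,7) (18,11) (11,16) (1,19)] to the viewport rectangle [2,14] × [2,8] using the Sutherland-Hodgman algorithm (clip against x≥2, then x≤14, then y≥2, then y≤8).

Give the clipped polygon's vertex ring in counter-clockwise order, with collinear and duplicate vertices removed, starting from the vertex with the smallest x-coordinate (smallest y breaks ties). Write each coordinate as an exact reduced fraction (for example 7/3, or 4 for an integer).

Clipped polygon: [(22/9,8) (88/9,2) (37/3,2) (14,13/4) (14,8)]

1. After x ≥ 2: [(2,92/11) (11,1) (19,7) (18,11) (11,16) (2,187/10)]
2. After x ≤ 14: [(2,92/11) (11,1) (14,13/4) (14,97/7) (11,16) (2,187/10)]
3. After y ≥ 2: [(2,92/11) (88/9,2) (37/3,2) (14,13/4) (14,97/7) (11,16) (2,187/10)]
4. After y ≤ 8: [(22/9,8) (88/9,2) (37/3,2) (14,13/4) (14,8)]
5. Canonical ring: [(22/9,8) (88/9,2) (37/3,2) (14,13/4) (14,8)]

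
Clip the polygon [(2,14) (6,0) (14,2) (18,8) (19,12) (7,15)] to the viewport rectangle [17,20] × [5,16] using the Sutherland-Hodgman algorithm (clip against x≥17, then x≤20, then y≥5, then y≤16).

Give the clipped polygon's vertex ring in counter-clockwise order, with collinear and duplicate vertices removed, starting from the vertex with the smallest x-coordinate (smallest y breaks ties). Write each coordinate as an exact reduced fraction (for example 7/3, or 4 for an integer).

1. After x ≥ 17: [(17,13/2) (18,8) (19,12) (17,25/2)]
2. After x ≤ 20: [(17,13/2) (18,8) (19,12) (17,25/2)]
3. After y ≥ 5: [(17,13/2) (18,8) (19,12) (17,25/2)]
4. After y ≤ 16: [(17,13/2) (18,8) (19,12) (17,25/2)]
5. Canonical ring: [(17,13/2) (18,8) (19,12) (17,25/2)]

Clipped polygon: [(17,13/2) (18,8) (19,12) (17,25/2)]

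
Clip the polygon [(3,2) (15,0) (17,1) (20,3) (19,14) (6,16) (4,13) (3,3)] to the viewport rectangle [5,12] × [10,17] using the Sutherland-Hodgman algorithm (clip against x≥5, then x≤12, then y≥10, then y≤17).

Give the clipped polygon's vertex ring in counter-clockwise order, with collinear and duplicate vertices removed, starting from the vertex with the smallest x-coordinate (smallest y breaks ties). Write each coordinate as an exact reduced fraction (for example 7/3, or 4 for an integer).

Clipped polygon: [(5,10) (12,10) (12,196/13) (6,16) (5,29/2)]

1. After x ≥ 5: [(5,5/3) (15,0) (17,1) (20,3) (19,14) (6,16) (5,29/2)]
2. After x ≤ 12: [(5,5/3) (12,1/2) (12,196/13) (6,16) (5,29/2)]
3. After y ≥ 10: [(5,10) (12,10) (12,196/13) (6,16) (5,29/2)]
4. After y ≤ 17: [(5,10) (12,10) (12,196/13) (6,16) (5,29/2)]
5. Canonical ring: [(5,10) (12,10) (12,196/13) (6,16) (5,29/2)]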